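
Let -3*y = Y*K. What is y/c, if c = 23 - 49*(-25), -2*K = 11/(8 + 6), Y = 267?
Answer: 979/34944 ≈ 0.028016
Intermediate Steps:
K = -11/28 (K = -11/(2*(8 + 6)) = -11/(2*14) = -1/2*11/14 = -11/28 ≈ -0.39286)
c = 1248 (c = 23 + 1225 = 1248)
y = 979/28 (y = -89*(-11)/28 = -1/3*(-2937/28) = 979/28 ≈ 34.964)
y/c = (979/28)/1248 = (979/28)*(1/1248) = 979/34944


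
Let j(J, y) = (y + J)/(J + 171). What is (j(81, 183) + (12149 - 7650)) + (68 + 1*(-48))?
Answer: 94921/21 ≈ 4520.0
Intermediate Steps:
j(J, y) = (J + y)/(171 + J)
(j(81, 183) + (12149 - 7650)) + (68 + 1*(-48)) = ((81 + 183)/(171 + 81) + (12149 - 7650)) + (68 + 1*(-48)) = (264/252 + 4499) + (68 - 48) = ((1/252)*264 + 4499) + 20 = (22/21 + 4499) + 20 = 94501/21 + 20 = 94921/21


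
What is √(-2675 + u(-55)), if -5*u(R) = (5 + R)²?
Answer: 5*I*√127 ≈ 56.347*I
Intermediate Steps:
u(R) = -(5 + R)²/5
√(-2675 + u(-55)) = √(-2675 - (5 - 55)²/5) = √(-2675 - ⅕*(-50)²) = √(-2675 - ⅕*2500) = √(-2675 - 500) = √(-3175) = 5*I*√127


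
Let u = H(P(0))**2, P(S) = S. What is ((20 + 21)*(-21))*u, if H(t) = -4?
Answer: -13776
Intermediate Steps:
u = 16 (u = (-4)**2 = 16)
((20 + 21)*(-21))*u = ((20 + 21)*(-21))*16 = (41*(-21))*16 = -861*16 = -13776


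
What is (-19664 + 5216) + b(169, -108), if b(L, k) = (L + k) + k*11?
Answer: -15575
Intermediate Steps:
b(L, k) = L + 12*k (b(L, k) = (L + k) + 11*k = L + 12*k)
(-19664 + 5216) + b(169, -108) = (-19664 + 5216) + (169 + 12*(-108)) = -14448 + (169 - 1296) = -14448 - 1127 = -15575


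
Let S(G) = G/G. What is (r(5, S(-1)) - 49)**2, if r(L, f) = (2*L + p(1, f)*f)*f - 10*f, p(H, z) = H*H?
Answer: 2304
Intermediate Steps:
p(H, z) = H**2
S(G) = 1
r(L, f) = -10*f + f*(f + 2*L) (r(L, f) = (2*L + 1**2*f)*f - 10*f = (2*L + 1*f)*f - 10*f = (2*L + f)*f - 10*f = (f + 2*L)*f - 10*f = f*(f + 2*L) - 10*f = -10*f + f*(f + 2*L))
(r(5, S(-1)) - 49)**2 = (1*(-10 + 1 + 2*5) - 49)**2 = (1*(-10 + 1 + 10) - 49)**2 = (1*1 - 49)**2 = (1 - 49)**2 = (-48)**2 = 2304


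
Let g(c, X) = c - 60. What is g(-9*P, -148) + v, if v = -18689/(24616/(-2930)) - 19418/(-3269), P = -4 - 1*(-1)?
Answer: 12630636599/5747836 ≈ 2197.5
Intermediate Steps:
P = -3 (P = -4 + 1 = -3)
v = 12820315187/5747836 (v = -18689/(24616*(-1/2930)) - 19418*(-1/3269) = -18689/(-12308/1465) + 2774/467 = -18689*(-1465/12308) + 2774/467 = 27379385/12308 + 2774/467 = 12820315187/5747836 ≈ 2230.5)
g(c, X) = -60 + c
g(-9*P, -148) + v = (-60 - 9*(-3)) + 12820315187/5747836 = (-60 + 27) + 12820315187/5747836 = -33 + 12820315187/5747836 = 12630636599/5747836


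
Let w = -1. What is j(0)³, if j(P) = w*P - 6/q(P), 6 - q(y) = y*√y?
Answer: -1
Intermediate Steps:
q(y) = 6 - y^(3/2) (q(y) = 6 - y*√y = 6 - y^(3/2))
j(P) = -P - 6/(6 - P^(3/2))
j(0)³ = ((6 - 1*0*(-6 + 0^(3/2)))/(-6 + 0^(3/2)))³ = ((6 - 1*0*(-6 + 0))/(-6 + 0))³ = ((6 - 1*0*(-6))/(-6))³ = (-(6 + 0)/6)³ = (-⅙*6)³ = (-1)³ = -1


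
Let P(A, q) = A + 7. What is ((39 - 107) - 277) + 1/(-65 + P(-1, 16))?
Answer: -20356/59 ≈ -345.02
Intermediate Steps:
P(A, q) = 7 + A
((39 - 107) - 277) + 1/(-65 + P(-1, 16)) = ((39 - 107) - 277) + 1/(-65 + (7 - 1)) = (-68 - 277) + 1/(-65 + 6) = -345 + 1/(-59) = -345 - 1/59 = -20356/59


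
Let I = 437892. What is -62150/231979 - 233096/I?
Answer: -1847462836/2308676097 ≈ -0.80023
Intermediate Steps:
-62150/231979 - 233096/I = -62150/231979 - 233096/437892 = -62150*1/231979 - 233096*1/437892 = -5650/21089 - 58274/109473 = -1847462836/2308676097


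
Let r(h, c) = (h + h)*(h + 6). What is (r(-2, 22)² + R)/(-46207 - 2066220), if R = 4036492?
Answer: -4036748/2112427 ≈ -1.9110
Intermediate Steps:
r(h, c) = 2*h*(6 + h) (r(h, c) = (2*h)*(6 + h) = 2*h*(6 + h))
(r(-2, 22)² + R)/(-46207 - 2066220) = ((2*(-2)*(6 - 2))² + 4036492)/(-46207 - 2066220) = ((2*(-2)*4)² + 4036492)/(-2112427) = ((-16)² + 4036492)*(-1/2112427) = (256 + 4036492)*(-1/2112427) = 4036748*(-1/2112427) = -4036748/2112427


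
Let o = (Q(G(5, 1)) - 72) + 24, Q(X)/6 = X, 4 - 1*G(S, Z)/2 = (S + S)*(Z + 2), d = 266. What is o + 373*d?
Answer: 98858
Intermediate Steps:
G(S, Z) = 8 - 4*S*(2 + Z) (G(S, Z) = 8 - 2*(S + S)*(Z + 2) = 8 - 2*2*S*(2 + Z) = 8 - 4*S*(2 + Z))
Q(X) = 6*X
o = -360 (o = (6*(8 - 8*5 - 4*5*1) - 72) + 24 = (6*(8 - 40 - 20) - 72) + 24 = (6*(-52) - 72) + 24 = (-312 - 72) + 24 = -384 + 24 = -360)
o + 373*d = -360 + 373*266 = -360 + 99218 = 98858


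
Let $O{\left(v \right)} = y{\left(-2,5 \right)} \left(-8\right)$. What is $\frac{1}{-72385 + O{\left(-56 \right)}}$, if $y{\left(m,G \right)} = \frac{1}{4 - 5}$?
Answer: $- \frac{1}{72377} \approx -1.3817 \cdot 10^{-5}$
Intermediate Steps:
$y{\left(m,G \right)} = -1$ ($y{\left(m,G \right)} = \frac{1}{-1} = -1$)
$O{\left(v \right)} = 8$ ($O{\left(v \right)} = \left(-1\right) \left(-8\right) = 8$)
$\frac{1}{-72385 + O{\left(-56 \right)}} = \frac{1}{-72385 + 8} = \frac{1}{-72377} = - \frac{1}{72377}$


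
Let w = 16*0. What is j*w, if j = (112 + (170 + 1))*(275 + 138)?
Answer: 0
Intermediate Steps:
j = 116879 (j = (112 + 171)*413 = 283*413 = 116879)
w = 0
j*w = 116879*0 = 0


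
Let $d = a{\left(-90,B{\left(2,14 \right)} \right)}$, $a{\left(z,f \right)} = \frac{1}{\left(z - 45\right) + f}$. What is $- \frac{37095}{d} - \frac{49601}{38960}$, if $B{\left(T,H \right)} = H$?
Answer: $\frac{174871715599}{38960} \approx 4.4885 \cdot 10^{6}$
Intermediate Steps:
$a{\left(z,f \right)} = \frac{1}{-45 + f + z}$ ($a{\left(z,f \right)} = \frac{1}{\left(-45 + z\right) + f} = \frac{1}{-45 + f + z}$)
$d = - \frac{1}{121}$ ($d = \frac{1}{-45 + 14 - 90} = \frac{1}{-121} = - \frac{1}{121} \approx -0.0082645$)
$- \frac{37095}{d} - \frac{49601}{38960} = - \frac{37095}{- \frac{1}{121}} - \frac{49601}{38960} = \left(-37095\right) \left(-121\right) - \frac{49601}{38960} = 4488495 - \frac{49601}{38960} = \frac{174871715599}{38960}$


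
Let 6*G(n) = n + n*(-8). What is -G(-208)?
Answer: -728/3 ≈ -242.67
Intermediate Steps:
G(n) = -7*n/6 (G(n) = (n + n*(-8))/6 = (n - 8*n)/6 = (-7*n)/6 = -7*n/6)
-G(-208) = -(-7)*(-208)/6 = -1*728/3 = -728/3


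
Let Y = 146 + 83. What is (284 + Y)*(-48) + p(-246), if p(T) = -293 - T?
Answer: -24671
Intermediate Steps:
Y = 229
(284 + Y)*(-48) + p(-246) = (284 + 229)*(-48) + (-293 - 1*(-246)) = 513*(-48) + (-293 + 246) = -24624 - 47 = -24671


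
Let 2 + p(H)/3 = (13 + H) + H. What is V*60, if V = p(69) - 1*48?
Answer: 23940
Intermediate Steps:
p(H) = 33 + 6*H (p(H) = -6 + 3*((13 + H) + H) = -6 + 3*(13 + 2*H) = -6 + (39 + 6*H) = 33 + 6*H)
V = 399 (V = (33 + 6*69) - 1*48 = (33 + 414) - 48 = 447 - 48 = 399)
V*60 = 399*60 = 23940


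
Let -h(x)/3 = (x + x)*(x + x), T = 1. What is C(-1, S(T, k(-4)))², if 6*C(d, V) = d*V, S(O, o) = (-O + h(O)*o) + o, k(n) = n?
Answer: 1849/36 ≈ 51.361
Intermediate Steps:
h(x) = -12*x² (h(x) = -3*(x + x)*(x + x) = -3*2*x*2*x = -12*x²)
S(O, o) = o - O - 12*o*O² (S(O, o) = (-O + (-12*O²)*o) + o = (-O - 12*o*O²) + o = o - O - 12*o*O²)
C(d, V) = V*d/6 (C(d, V) = (d*V)/6 = (V*d)/6 = V*d/6)
C(-1, S(T, k(-4)))² = ((⅙)*(-4 - 1*1 - 12*(-4)*1²)*(-1))² = ((⅙)*(-4 - 1 - 12*(-4)*1)*(-1))² = ((⅙)*(-4 - 1 + 48)*(-1))² = ((⅙)*43*(-1))² = (-43/6)² = 1849/36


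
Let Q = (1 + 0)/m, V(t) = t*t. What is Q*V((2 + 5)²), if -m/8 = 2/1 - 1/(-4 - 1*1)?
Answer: -12005/88 ≈ -136.42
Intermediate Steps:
m = -88/5 (m = -8*(2/1 - 1/(-4 - 1*1)) = -8*(2*1 - 1/(-4 - 1)) = -8*(2 - 1/(-5)) = -8*(2 - 1*(-⅕)) = -8*(2 + ⅕) = -8*11/5 = -88/5 ≈ -17.600)
V(t) = t²
Q = -5/88 (Q = (1 + 0)/(-88/5) = 1*(-5/88) = -5/88 ≈ -0.056818)
Q*V((2 + 5)²) = -5*(2 + 5)⁴/88 = -5*(7²)²/88 = -5/88*49² = -5/88*2401 = -12005/88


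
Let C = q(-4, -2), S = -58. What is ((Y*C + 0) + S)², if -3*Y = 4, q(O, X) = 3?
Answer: 3844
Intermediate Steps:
Y = -4/3 (Y = -⅓*4 = -4/3 ≈ -1.3333)
C = 3
((Y*C + 0) + S)² = ((-4/3*3 + 0) - 58)² = ((-4 + 0) - 58)² = (-4 - 58)² = (-62)² = 3844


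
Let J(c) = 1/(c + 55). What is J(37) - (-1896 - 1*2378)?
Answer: 393209/92 ≈ 4274.0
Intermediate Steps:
J(c) = 1/(55 + c)
J(37) - (-1896 - 1*2378) = 1/(55 + 37) - (-1896 - 1*2378) = 1/92 - (-1896 - 2378) = 1/92 - 1*(-4274) = 1/92 + 4274 = 393209/92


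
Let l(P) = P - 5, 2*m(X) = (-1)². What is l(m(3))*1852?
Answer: -8334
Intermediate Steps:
m(X) = ½ (m(X) = (½)*(-1)² = (½)*1 = ½)
l(P) = -5 + P
l(m(3))*1852 = (-5 + ½)*1852 = -9/2*1852 = -8334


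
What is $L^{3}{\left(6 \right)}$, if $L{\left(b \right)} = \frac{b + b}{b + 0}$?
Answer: $8$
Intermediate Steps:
$L{\left(b \right)} = 2$ ($L{\left(b \right)} = \frac{2 b}{b} = 2$)
$L^{3}{\left(6 \right)} = 2^{3} = 8$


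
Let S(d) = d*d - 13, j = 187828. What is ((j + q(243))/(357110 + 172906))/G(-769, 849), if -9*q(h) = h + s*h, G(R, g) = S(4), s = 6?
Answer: 187639/1590048 ≈ 0.11801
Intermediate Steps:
S(d) = -13 + d² (S(d) = d² - 13 = -13 + d²)
G(R, g) = 3 (G(R, g) = -13 + 4² = -13 + 16 = 3)
q(h) = -7*h/9 (q(h) = -(h + 6*h)/9 = -7*h/9)
((j + q(243))/(357110 + 172906))/G(-769, 849) = ((187828 - 7/9*243)/(357110 + 172906))/3 = ((187828 - 189)/530016)*(⅓) = (187639*(1/530016))*(⅓) = (187639/530016)*(⅓) = 187639/1590048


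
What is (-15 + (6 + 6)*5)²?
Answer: 2025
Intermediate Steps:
(-15 + (6 + 6)*5)² = (-15 + 12*5)² = (-15 + 60)² = 45² = 2025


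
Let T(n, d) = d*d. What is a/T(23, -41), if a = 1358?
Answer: 1358/1681 ≈ 0.80785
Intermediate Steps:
T(n, d) = d²
a/T(23, -41) = 1358/((-41)²) = 1358/1681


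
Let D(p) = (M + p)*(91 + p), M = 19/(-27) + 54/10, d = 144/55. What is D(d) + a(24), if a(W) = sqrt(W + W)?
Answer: 55928438/81675 + 4*sqrt(3) ≈ 691.70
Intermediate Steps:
a(W) = sqrt(2)*sqrt(W) (a(W) = sqrt(2*W) = sqrt(2)*sqrt(W))
d = 144/55 (d = 144*(1/55) = 144/55 ≈ 2.6182)
M = 634/135 (M = 19*(-1/27) + 54*(1/10) = -19/27 + 27/5 = 634/135 ≈ 4.6963)
D(p) = (91 + p)*(634/135 + p) (D(p) = (634/135 + p)*(91 + p) = (91 + p)*(634/135 + p))
D(d) + a(24) = (57694/135 + (144/55)**2 + (12919/135)*(144/55)) + sqrt(2)*sqrt(24) = (57694/135 + 20736/3025 + 206704/825) + sqrt(2)*(2*sqrt(6)) = 55928438/81675 + 4*sqrt(3)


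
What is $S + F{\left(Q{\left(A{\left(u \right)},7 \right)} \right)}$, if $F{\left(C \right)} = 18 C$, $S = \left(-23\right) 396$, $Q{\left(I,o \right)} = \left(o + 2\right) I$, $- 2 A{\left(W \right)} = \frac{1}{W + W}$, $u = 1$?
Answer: $- \frac{18297}{2} \approx -9148.5$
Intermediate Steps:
$A{\left(W \right)} = - \frac{1}{4 W}$ ($A{\left(W \right)} = - \frac{1}{2 \left(W + W\right)} = - \frac{1}{2 \cdot 2 W} = - \frac{\frac{1}{2} \frac{1}{W}}{2} = - \frac{1}{4 W}$)
$Q{\left(I,o \right)} = I \left(2 + o\right)$ ($Q{\left(I,o \right)} = \left(2 + o\right) I = I \left(2 + o\right)$)
$S = -9108$
$S + F{\left(Q{\left(A{\left(u \right)},7 \right)} \right)} = -9108 + 18 - \frac{1}{4 \cdot 1} \left(2 + 7\right) = -9108 + 18 \left(- \frac{1}{4}\right) 1 \cdot 9 = -9108 + 18 \left(\left(- \frac{1}{4}\right) 9\right) = -9108 + 18 \left(- \frac{9}{4}\right) = -9108 - \frac{81}{2} = - \frac{18297}{2}$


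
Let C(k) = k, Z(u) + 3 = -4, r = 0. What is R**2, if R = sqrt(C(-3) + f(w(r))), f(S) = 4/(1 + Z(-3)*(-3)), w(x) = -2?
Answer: -31/11 ≈ -2.8182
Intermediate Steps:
Z(u) = -7 (Z(u) = -3 - 4 = -7)
f(S) = 2/11 (f(S) = 4/(1 - 7*(-3)) = 4/(1 + 21) = 4/22 = 4*(1/22) = 2/11)
R = I*sqrt(341)/11 (R = sqrt(-3 + 2/11) = sqrt(-31/11) = I*sqrt(341)/11 ≈ 1.6787*I)
R**2 = (I*sqrt(341)/11)**2 = -31/11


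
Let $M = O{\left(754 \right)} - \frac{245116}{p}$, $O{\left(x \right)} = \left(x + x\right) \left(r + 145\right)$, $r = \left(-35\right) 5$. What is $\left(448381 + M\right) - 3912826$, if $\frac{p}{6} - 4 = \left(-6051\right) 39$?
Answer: $- \frac{2484698921617}{707955} \approx -3.5097 \cdot 10^{6}$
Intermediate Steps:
$p = -1415910$ ($p = 24 + 6 \left(\left(-6051\right) 39\right) = 24 + 6 \left(-235989\right) = 24 - 1415934 = -1415910$)
$r = -175$
$O{\left(x \right)} = - 60 x$ ($O{\left(x \right)} = \left(x + x\right) \left(-175 + 145\right) = 2 x \left(-30\right) = - 60 x$)
$M = - \frac{32027761642}{707955}$ ($M = \left(-60\right) 754 - \frac{245116}{-1415910} = -45240 - - \frac{122558}{707955} = -45240 + \frac{122558}{707955} = - \frac{32027761642}{707955} \approx -45240.0$)
$\left(448381 + M\right) - 3912826 = \left(448381 - \frac{32027761642}{707955}\right) - 3912826 = \frac{285405809213}{707955} - 3912826 = - \frac{2484698921617}{707955}$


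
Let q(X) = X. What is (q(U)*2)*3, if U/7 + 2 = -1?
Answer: -126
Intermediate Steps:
U = -21 (U = -14 + 7*(-1) = -14 - 7 = -21)
(q(U)*2)*3 = -21*2*3 = -42*3 = -126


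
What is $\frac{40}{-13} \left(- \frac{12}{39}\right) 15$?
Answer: $\frac{2400}{169} \approx 14.201$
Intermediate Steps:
$\frac{40}{-13} \left(- \frac{12}{39}\right) 15 = 40 \left(- \frac{1}{13}\right) \left(\left(-12\right) \frac{1}{39}\right) 15 = \left(- \frac{40}{13}\right) \left(- \frac{4}{13}\right) 15 = \frac{160}{169} \cdot 15 = \frac{2400}{169}$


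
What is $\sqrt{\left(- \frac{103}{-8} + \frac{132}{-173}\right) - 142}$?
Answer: $\frac{i \sqrt{62198690}}{692} \approx 11.397 i$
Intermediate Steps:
$\sqrt{\left(- \frac{103}{-8} + \frac{132}{-173}\right) - 142} = \sqrt{\left(\left(-103\right) \left(- \frac{1}{8}\right) + 132 \left(- \frac{1}{173}\right)\right) - 142} = \sqrt{\left(\frac{103}{8} - \frac{132}{173}\right) - 142} = \sqrt{\frac{16763}{1384} - 142} = \sqrt{- \frac{179765}{1384}} = \frac{i \sqrt{62198690}}{692}$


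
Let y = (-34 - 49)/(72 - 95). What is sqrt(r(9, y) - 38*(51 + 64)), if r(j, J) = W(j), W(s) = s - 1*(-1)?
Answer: 2*I*sqrt(1090) ≈ 66.03*I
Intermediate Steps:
W(s) = 1 + s (W(s) = s + 1 = 1 + s)
y = 83/23 (y = -83/(-23) = -83*(-1/23) = 83/23 ≈ 3.6087)
r(j, J) = 1 + j
sqrt(r(9, y) - 38*(51 + 64)) = sqrt((1 + 9) - 38*(51 + 64)) = sqrt(10 - 38*115) = sqrt(10 - 4370) = sqrt(-4360) = 2*I*sqrt(1090)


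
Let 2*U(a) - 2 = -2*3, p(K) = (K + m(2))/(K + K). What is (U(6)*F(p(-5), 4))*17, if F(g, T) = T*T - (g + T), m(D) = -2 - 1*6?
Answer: -1819/5 ≈ -363.80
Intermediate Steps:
m(D) = -8 (m(D) = -2 - 6 = -8)
p(K) = (-8 + K)/(2*K) (p(K) = (K - 8)/(K + K) = (-8 + K)/((2*K)) = (-8 + K)*(1/(2*K)) = (-8 + K)/(2*K))
U(a) = -2 (U(a) = 1 + (-2*3)/2 = 1 + (½)*(-6) = 1 - 3 = -2)
F(g, T) = T² - T - g (F(g, T) = T² - (T + g) = T² + (-T - g) = T² - T - g)
(U(6)*F(p(-5), 4))*17 = -2*(4² - 1*4 - (-8 - 5)/(2*(-5)))*17 = -2*(16 - 4 - (-1)*(-13)/(2*5))*17 = -2*(16 - 4 - 1*13/10)*17 = -2*(16 - 4 - 13/10)*17 = -2*107/10*17 = -107/5*17 = -1819/5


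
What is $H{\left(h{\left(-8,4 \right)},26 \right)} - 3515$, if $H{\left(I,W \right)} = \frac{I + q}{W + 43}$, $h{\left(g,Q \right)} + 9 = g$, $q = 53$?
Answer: $- \frac{80833}{23} \approx -3514.5$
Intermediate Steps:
$h{\left(g,Q \right)} = -9 + g$
$H{\left(I,W \right)} = \frac{53 + I}{43 + W}$ ($H{\left(I,W \right)} = \frac{I + 53}{W + 43} = \frac{53 + I}{43 + W}$)
$H{\left(h{\left(-8,4 \right)},26 \right)} - 3515 = \frac{53 - 17}{43 + 26} - 3515 = \frac{53 - 17}{69} - 3515 = \frac{1}{69} \cdot 36 - 3515 = \frac{12}{23} - 3515 = - \frac{80833}{23}$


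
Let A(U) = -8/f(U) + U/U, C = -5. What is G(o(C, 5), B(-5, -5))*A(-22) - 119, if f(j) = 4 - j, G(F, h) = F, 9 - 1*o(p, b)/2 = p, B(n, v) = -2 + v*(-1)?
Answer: -1295/13 ≈ -99.615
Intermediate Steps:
B(n, v) = -2 - v
o(p, b) = 18 - 2*p
A(U) = 1 - 8/(4 - U) (A(U) = -8/(4 - U) + U/U = -8/(4 - U) + 1 = 1 - 8/(4 - U))
G(o(C, 5), B(-5, -5))*A(-22) - 119 = (18 - 2*(-5))*((4 - 22)/(-4 - 22)) - 119 = (18 + 10)*(-18/(-26)) - 119 = 28*(-1/26*(-18)) - 119 = 28*(9/13) - 119 = 252/13 - 119 = -1295/13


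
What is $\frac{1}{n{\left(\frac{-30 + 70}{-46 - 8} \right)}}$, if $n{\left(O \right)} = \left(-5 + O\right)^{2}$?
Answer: $\frac{729}{24025} \approx 0.030343$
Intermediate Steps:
$\frac{1}{n{\left(\frac{-30 + 70}{-46 - 8} \right)}} = \frac{1}{\left(-5 + \frac{-30 + 70}{-46 - 8}\right)^{2}} = \frac{1}{\left(-5 + \frac{40}{-54}\right)^{2}} = \frac{1}{\left(-5 + 40 \left(- \frac{1}{54}\right)\right)^{2}} = \frac{1}{\left(-5 - \frac{20}{27}\right)^{2}} = \frac{1}{\left(- \frac{155}{27}\right)^{2}} = \frac{1}{\frac{24025}{729}} = \frac{729}{24025}$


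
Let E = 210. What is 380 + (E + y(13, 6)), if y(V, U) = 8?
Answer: 598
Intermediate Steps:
380 + (E + y(13, 6)) = 380 + (210 + 8) = 380 + 218 = 598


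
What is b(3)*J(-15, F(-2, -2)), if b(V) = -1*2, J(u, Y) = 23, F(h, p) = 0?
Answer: -46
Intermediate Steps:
b(V) = -2
b(3)*J(-15, F(-2, -2)) = -2*23 = -46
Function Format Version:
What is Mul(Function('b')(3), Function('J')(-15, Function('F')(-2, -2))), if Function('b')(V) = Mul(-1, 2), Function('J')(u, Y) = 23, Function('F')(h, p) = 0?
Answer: -46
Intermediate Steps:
Function('b')(V) = -2
Mul(Function('b')(3), Function('J')(-15, Function('F')(-2, -2))) = Mul(-2, 23) = -46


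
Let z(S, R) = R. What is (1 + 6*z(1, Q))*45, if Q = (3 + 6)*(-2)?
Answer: -4815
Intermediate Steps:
Q = -18 (Q = 9*(-2) = -18)
(1 + 6*z(1, Q))*45 = (1 + 6*(-18))*45 = (1 - 108)*45 = -107*45 = -4815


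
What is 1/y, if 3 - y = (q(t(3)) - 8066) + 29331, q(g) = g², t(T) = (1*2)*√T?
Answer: -1/21274 ≈ -4.7006e-5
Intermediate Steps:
t(T) = 2*√T
y = -21274 (y = 3 - (((2*√3)² - 8066) + 29331) = 3 - ((12 - 8066) + 29331) = 3 - (-8054 + 29331) = 3 - 1*21277 = 3 - 21277 = -21274)
1/y = 1/(-21274) = -1/21274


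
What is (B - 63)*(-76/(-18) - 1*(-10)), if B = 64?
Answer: 128/9 ≈ 14.222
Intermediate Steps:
(B - 63)*(-76/(-18) - 1*(-10)) = (64 - 63)*(-76/(-18) - 1*(-10)) = 1*(-76*(-1/18) + 10) = 1*(38/9 + 10) = 1*(128/9) = 128/9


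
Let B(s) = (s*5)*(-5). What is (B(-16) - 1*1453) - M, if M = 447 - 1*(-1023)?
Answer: -2523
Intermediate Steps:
B(s) = -25*s (B(s) = (5*s)*(-5) = -25*s)
M = 1470 (M = 447 + 1023 = 1470)
(B(-16) - 1*1453) - M = (-25*(-16) - 1*1453) - 1*1470 = (400 - 1453) - 1470 = -1053 - 1470 = -2523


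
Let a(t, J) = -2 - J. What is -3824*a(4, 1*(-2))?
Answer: 0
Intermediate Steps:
-3824*a(4, 1*(-2)) = -3824*(-2 - (-2)) = -3824*(-2 - 1*(-2)) = -3824*(-2 + 2) = -3824*0 = 0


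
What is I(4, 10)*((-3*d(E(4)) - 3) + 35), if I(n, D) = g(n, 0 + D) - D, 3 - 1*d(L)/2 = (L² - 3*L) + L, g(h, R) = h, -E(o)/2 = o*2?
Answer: -10452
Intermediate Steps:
E(o) = -4*o (E(o) = -2*o*2 = -4*o)
d(L) = 6 - 2*L² + 4*L (d(L) = 6 - 2*((L² - 3*L) + L) = 6 - 2*(L² - 2*L) = 6 + (-2*L² + 4*L) = 6 - 2*L² + 4*L)
I(n, D) = n - D
I(4, 10)*((-3*d(E(4)) - 3) + 35) = (4 - 1*10)*((-3*(6 - 2*(-4*4)² + 4*(-4*4)) - 3) + 35) = (4 - 10)*((-3*(6 - 2*(-16)² + 4*(-16)) - 3) + 35) = -6*((-3*(6 - 2*256 - 64) - 3) + 35) = -6*((-3*(6 - 512 - 64) - 3) + 35) = -6*((-3*(-570) - 3) + 35) = -6*((1710 - 3) + 35) = -6*(1707 + 35) = -6*1742 = -10452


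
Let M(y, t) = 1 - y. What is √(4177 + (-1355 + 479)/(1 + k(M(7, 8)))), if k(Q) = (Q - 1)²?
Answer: √103987/5 ≈ 64.494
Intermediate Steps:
k(Q) = (-1 + Q)²
√(4177 + (-1355 + 479)/(1 + k(M(7, 8)))) = √(4177 + (-1355 + 479)/(1 + (-1 + (1 - 1*7))²)) = √(4177 - 876/(1 + (-1 + (1 - 7))²)) = √(4177 - 876/(1 + (-1 - 6)²)) = √(4177 - 876/(1 + (-7)²)) = √(4177 - 876/(1 + 49)) = √(4177 - 876/50) = √(4177 - 876*1/50) = √(4177 - 438/25) = √(103987/25) = √103987/5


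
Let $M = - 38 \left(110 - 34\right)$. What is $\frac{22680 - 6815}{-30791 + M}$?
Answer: $- \frac{15865}{33679} \approx -0.47107$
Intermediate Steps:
$M = -2888$ ($M = \left(-38\right) 76 = -2888$)
$\frac{22680 - 6815}{-30791 + M} = \frac{22680 - 6815}{-30791 - 2888} = \frac{15865}{-33679} = 15865 \left(- \frac{1}{33679}\right) = - \frac{15865}{33679}$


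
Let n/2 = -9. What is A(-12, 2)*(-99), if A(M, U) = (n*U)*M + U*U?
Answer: -43164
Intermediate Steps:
n = -18 (n = 2*(-9) = -18)
A(M, U) = U² - 18*M*U (A(M, U) = (-18*U)*M + U*U = -18*M*U + U² = U² - 18*M*U)
A(-12, 2)*(-99) = (2*(2 - 18*(-12)))*(-99) = (2*(2 + 216))*(-99) = (2*218)*(-99) = 436*(-99) = -43164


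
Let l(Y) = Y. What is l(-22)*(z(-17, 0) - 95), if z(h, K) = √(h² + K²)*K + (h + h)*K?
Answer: 2090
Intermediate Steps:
z(h, K) = K*√(K² + h²) + 2*K*h (z(h, K) = √(K² + h²)*K + (2*h)*K = K*√(K² + h²) + 2*K*h)
l(-22)*(z(-17, 0) - 95) = -22*(0*(√(0² + (-17)²) + 2*(-17)) - 95) = -22*(0*(√(0 + 289) - 34) - 95) = -22*(0*(√289 - 34) - 95) = -22*(0*(17 - 34) - 95) = -22*(0*(-17) - 95) = -22*(0 - 95) = -22*(-95) = 2090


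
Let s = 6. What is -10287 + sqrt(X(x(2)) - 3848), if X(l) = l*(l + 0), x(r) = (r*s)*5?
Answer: -10287 + 2*I*sqrt(62) ≈ -10287.0 + 15.748*I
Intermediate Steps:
x(r) = 30*r (x(r) = (r*6)*5 = (6*r)*5 = 30*r)
X(l) = l**2 (X(l) = l*l = l**2)
-10287 + sqrt(X(x(2)) - 3848) = -10287 + sqrt((30*2)**2 - 3848) = -10287 + sqrt(60**2 - 3848) = -10287 + sqrt(3600 - 3848) = -10287 + sqrt(-248) = -10287 + 2*I*sqrt(62)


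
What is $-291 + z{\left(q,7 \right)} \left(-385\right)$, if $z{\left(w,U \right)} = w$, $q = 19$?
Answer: $-7606$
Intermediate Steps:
$-291 + z{\left(q,7 \right)} \left(-385\right) = -291 + 19 \left(-385\right) = -291 - 7315 = -7606$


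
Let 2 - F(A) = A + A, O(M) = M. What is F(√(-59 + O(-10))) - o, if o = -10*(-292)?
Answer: -2918 - 2*I*√69 ≈ -2918.0 - 16.613*I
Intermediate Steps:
F(A) = 2 - 2*A (F(A) = 2 - (A + A) = 2 - 2*A)
o = 2920
F(√(-59 + O(-10))) - o = (2 - 2*√(-59 - 10)) - 1*2920 = (2 - 2*I*√69) - 2920 = -2918 - 2*I*√69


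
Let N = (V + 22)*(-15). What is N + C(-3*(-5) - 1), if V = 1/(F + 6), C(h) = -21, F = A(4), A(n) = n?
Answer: -705/2 ≈ -352.50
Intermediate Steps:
F = 4
V = ⅒ (V = 1/(4 + 6) = 1/10 = ⅒ ≈ 0.10000)
N = -663/2 (N = (⅒ + 22)*(-15) = (221/10)*(-15) = -663/2 ≈ -331.50)
N + C(-3*(-5) - 1) = -663/2 - 21 = -705/2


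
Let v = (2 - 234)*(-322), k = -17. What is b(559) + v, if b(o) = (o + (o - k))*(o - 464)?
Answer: 182529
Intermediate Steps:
v = 74704 (v = -232*(-322) = 74704)
b(o) = (-464 + o)*(17 + 2*o) (b(o) = (o + (o - 1*(-17)))*(o - 464) = (o + (o + 17))*(-464 + o) = (o + (17 + o))*(-464 + o) = (17 + 2*o)*(-464 + o) = (-464 + o)*(17 + 2*o))
b(559) + v = (-7888 - 911*559 + 2*559²) + 74704 = (-7888 - 509249 + 2*312481) + 74704 = (-7888 - 509249 + 624962) + 74704 = 107825 + 74704 = 182529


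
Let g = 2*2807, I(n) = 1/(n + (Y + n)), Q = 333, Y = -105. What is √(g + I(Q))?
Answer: √1766844255/561 ≈ 74.927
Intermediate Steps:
I(n) = 1/(-105 + 2*n) (I(n) = 1/(n + (-105 + n)) = 1/(-105 + 2*n))
g = 5614
√(g + I(Q)) = √(5614 + 1/(-105 + 2*333)) = √(5614 + 1/(-105 + 666)) = √(5614 + 1/561) = √(3149455/561) = √1766844255/561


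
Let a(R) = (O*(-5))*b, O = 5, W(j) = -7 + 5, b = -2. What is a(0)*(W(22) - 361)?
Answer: -18150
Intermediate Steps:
W(j) = -2
a(R) = 50 (a(R) = (5*(-5))*(-2) = -25*(-2) = 50)
a(0)*(W(22) - 361) = 50*(-2 - 361) = 50*(-363) = -18150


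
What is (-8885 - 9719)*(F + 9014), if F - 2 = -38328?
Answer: 545320448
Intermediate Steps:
F = -38326 (F = 2 - 38328 = -38326)
(-8885 - 9719)*(F + 9014) = (-8885 - 9719)*(-38326 + 9014) = -18604*(-29312) = 545320448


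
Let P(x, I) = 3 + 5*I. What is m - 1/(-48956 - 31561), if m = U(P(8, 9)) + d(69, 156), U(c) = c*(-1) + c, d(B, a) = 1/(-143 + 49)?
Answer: -80423/7568598 ≈ -0.010626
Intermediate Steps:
d(B, a) = -1/94 (d(B, a) = 1/(-94) = -1/94)
U(c) = 0 (U(c) = -c + c = 0)
m = -1/94 (m = 0 - 1/94 = -1/94 ≈ -0.010638)
m - 1/(-48956 - 31561) = -1/94 - 1/(-48956 - 31561) = -1/94 - 1/(-80517) = -1/94 - 1*(-1/80517) = -1/94 + 1/80517 = -80423/7568598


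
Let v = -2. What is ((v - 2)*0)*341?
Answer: 0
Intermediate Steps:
((v - 2)*0)*341 = ((-2 - 2)*0)*341 = -4*0*341 = 0*341 = 0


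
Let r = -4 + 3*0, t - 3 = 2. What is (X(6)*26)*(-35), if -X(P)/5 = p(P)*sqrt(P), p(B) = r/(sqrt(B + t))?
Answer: -18200*sqrt(66)/11 ≈ -13442.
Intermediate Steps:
t = 5 (t = 3 + 2 = 5)
r = -4 (r = -4 + 0 = -4)
p(B) = -4/sqrt(5 + B) (p(B) = -4/sqrt(B + 5) = -4/sqrt(5 + B))
X(P) = 20*sqrt(P)/sqrt(5 + P) (X(P) = -5*(-4/sqrt(5 + P))*sqrt(P) = -(-20)*sqrt(P)/sqrt(5 + P) = 20*sqrt(P)/sqrt(5 + P))
(X(6)*26)*(-35) = ((20*sqrt(6)/sqrt(5 + 6))*26)*(-35) = ((20*sqrt(6)/sqrt(11))*26)*(-35) = ((20*sqrt(6)*(sqrt(11)/11))*26)*(-35) = ((20*sqrt(66)/11)*26)*(-35) = (520*sqrt(66)/11)*(-35) = -18200*sqrt(66)/11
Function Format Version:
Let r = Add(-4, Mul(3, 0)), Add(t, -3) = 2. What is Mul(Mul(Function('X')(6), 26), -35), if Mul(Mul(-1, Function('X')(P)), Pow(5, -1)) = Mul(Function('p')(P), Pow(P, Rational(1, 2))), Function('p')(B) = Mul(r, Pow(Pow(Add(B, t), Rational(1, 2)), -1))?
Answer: Mul(Rational(-18200, 11), Pow(66, Rational(1, 2))) ≈ -13442.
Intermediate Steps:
t = 5 (t = Add(3, 2) = 5)
r = -4 (r = Add(-4, 0) = -4)
Function('p')(B) = Mul(-4, Pow(Add(5, B), Rational(-1, 2))) (Function('p')(B) = Mul(-4, Pow(Pow(Add(B, 5), Rational(1, 2)), -1)) = Mul(-4, Pow(Pow(Add(5, B), Rational(1, 2)), -1)) = Mul(-4, Pow(Add(5, B), Rational(-1, 2))))
Function('X')(P) = Mul(20, Pow(P, Rational(1, 2)), Pow(Add(5, P), Rational(-1, 2))) (Function('X')(P) = Mul(-5, Mul(Mul(-4, Pow(Add(5, P), Rational(-1, 2))), Pow(P, Rational(1, 2)))) = Mul(-5, Mul(-4, Pow(P, Rational(1, 2)), Pow(Add(5, P), Rational(-1, 2)))) = Mul(20, Pow(P, Rational(1, 2)), Pow(Add(5, P), Rational(-1, 2))))
Mul(Mul(Function('X')(6), 26), -35) = Mul(Mul(Mul(20, Pow(6, Rational(1, 2)), Pow(Add(5, 6), Rational(-1, 2))), 26), -35) = Mul(Mul(Mul(20, Pow(6, Rational(1, 2)), Pow(11, Rational(-1, 2))), 26), -35) = Mul(Mul(Mul(20, Pow(6, Rational(1, 2)), Mul(Rational(1, 11), Pow(11, Rational(1, 2)))), 26), -35) = Mul(Mul(Mul(Rational(20, 11), Pow(66, Rational(1, 2))), 26), -35) = Mul(Mul(Rational(520, 11), Pow(66, Rational(1, 2))), -35) = Mul(Rational(-18200, 11), Pow(66, Rational(1, 2)))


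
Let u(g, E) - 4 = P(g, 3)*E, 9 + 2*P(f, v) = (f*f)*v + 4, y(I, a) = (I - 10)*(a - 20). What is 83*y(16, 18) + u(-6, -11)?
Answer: -3117/2 ≈ -1558.5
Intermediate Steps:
y(I, a) = (-20 + a)*(-10 + I) (y(I, a) = (-10 + I)*(-20 + a) = (-20 + a)*(-10 + I))
P(f, v) = -5/2 + v*f**2/2 (P(f, v) = -9/2 + ((f*f)*v + 4)/2 = -9/2 + (f**2*v + 4)/2 = -9/2 + (v*f**2 + 4)/2 = -9/2 + (4 + v*f**2)/2 = -9/2 + (2 + v*f**2/2) = -5/2 + v*f**2/2)
u(g, E) = 4 + E*(-5/2 + 3*g**2/2) (u(g, E) = 4 + (-5/2 + (1/2)*3*g**2)*E = 4 + (-5/2 + 3*g**2/2)*E = 4 + E*(-5/2 + 3*g**2/2))
83*y(16, 18) + u(-6, -11) = 83*(200 - 20*16 - 10*18 + 16*18) + (4 + (1/2)*(-11)*(-5 + 3*(-6)**2)) = 83*(200 - 320 - 180 + 288) + (4 + (1/2)*(-11)*(-5 + 3*36)) = 83*(-12) + (4 + (1/2)*(-11)*(-5 + 108)) = -996 + (4 + (1/2)*(-11)*103) = -996 + (4 - 1133/2) = -996 - 1125/2 = -3117/2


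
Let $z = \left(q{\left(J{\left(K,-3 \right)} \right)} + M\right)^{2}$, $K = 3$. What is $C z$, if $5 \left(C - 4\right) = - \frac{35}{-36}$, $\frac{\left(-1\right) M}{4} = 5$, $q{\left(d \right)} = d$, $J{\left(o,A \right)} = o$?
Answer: $\frac{43639}{36} \approx 1212.2$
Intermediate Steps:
$M = -20$ ($M = \left(-4\right) 5 = -20$)
$C = \frac{151}{36}$ ($C = 4 + \frac{\left(-35\right) \frac{1}{-36}}{5} = 4 + \frac{\left(-35\right) \left(- \frac{1}{36}\right)}{5} = 4 + \frac{1}{5} \cdot \frac{35}{36} = 4 + \frac{7}{36} = \frac{151}{36} \approx 4.1944$)
$z = 289$ ($z = \left(3 - 20\right)^{2} = \left(-17\right)^{2} = 289$)
$C z = \frac{151}{36} \cdot 289 = \frac{43639}{36}$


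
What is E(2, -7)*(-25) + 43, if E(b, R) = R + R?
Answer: 393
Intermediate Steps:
E(b, R) = 2*R
E(2, -7)*(-25) + 43 = (2*(-7))*(-25) + 43 = -14*(-25) + 43 = 350 + 43 = 393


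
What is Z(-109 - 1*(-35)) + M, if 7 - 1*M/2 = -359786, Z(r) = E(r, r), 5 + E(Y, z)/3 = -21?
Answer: 719508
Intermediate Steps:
E(Y, z) = -78 (E(Y, z) = -15 + 3*(-21) = -15 - 63 = -78)
Z(r) = -78
M = 719586 (M = 14 - 2*(-359786) = 14 + 719572 = 719586)
Z(-109 - 1*(-35)) + M = -78 + 719586 = 719508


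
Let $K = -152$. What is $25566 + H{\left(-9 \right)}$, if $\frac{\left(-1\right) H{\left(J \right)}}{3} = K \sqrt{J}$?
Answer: $25566 + 1368 i \approx 25566.0 + 1368.0 i$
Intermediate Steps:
$H{\left(J \right)} = 456 \sqrt{J}$ ($H{\left(J \right)} = - 3 \left(- 152 \sqrt{J}\right) = 456 \sqrt{J}$)
$25566 + H{\left(-9 \right)} = 25566 + 456 \sqrt{-9} = 25566 + 456 \cdot 3 i = 25566 + 1368 i$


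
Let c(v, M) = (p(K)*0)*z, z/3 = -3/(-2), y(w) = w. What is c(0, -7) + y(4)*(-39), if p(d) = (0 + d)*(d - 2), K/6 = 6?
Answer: -156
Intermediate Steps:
K = 36 (K = 6*6 = 36)
p(d) = d*(-2 + d)
z = 9/2 (z = 3*(-3/(-2)) = 3*(-3*(-½)) = 3*(3/2) = 9/2 ≈ 4.5000)
c(v, M) = 0 (c(v, M) = ((36*(-2 + 36))*0)*(9/2) = ((36*34)*0)*(9/2) = (1224*0)*(9/2) = 0*(9/2) = 0)
c(0, -7) + y(4)*(-39) = 0 + 4*(-39) = 0 - 156 = -156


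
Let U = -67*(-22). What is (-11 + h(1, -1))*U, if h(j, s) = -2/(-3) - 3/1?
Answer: -58960/3 ≈ -19653.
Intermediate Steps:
h(j, s) = -7/3 (h(j, s) = -2*(-1/3) - 3*1 = 2/3 - 3 = -7/3)
U = 1474
(-11 + h(1, -1))*U = (-11 - 7/3)*1474 = -40/3*1474 = -58960/3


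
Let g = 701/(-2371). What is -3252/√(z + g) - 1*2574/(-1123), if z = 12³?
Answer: 2574/1123 - 3252*√9712533577/4096387 ≈ -75.946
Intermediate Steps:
g = -701/2371 (g = 701*(-1/2371) = -701/2371 ≈ -0.29566)
z = 1728
-3252/√(z + g) - 1*2574/(-1123) = -3252/√(1728 - 701/2371) - 1*2574/(-1123) = -3252*√9712533577/4096387 - 2574*(-1/1123) = -3252*√9712533577/4096387 + 2574/1123 = 2574/1123 - 3252*√9712533577/4096387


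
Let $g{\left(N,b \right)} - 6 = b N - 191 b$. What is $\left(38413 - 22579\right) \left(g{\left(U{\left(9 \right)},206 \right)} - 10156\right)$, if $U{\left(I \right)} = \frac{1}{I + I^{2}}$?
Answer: $- \frac{11755251326}{15} \approx -7.8368 \cdot 10^{8}$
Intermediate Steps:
$g{\left(N,b \right)} = 6 - 191 b + N b$ ($g{\left(N,b \right)} = 6 + \left(b N - 191 b\right) = 6 + \left(N b - 191 b\right) = 6 + \left(- 191 b + N b\right) = 6 - 191 b + N b$)
$\left(38413 - 22579\right) \left(g{\left(U{\left(9 \right)},206 \right)} - 10156\right) = \left(38413 - 22579\right) \left(\left(6 - 39346 + \frac{1}{9 \left(1 + 9\right)} 206\right) - 10156\right) = 15834 \left(\left(6 - 39346 + \frac{1}{9 \cdot 10} \cdot 206\right) - 10156\right) = 15834 \left(\left(6 - 39346 + \frac{1}{9} \cdot \frac{1}{10} \cdot 206\right) - 10156\right) = 15834 \left(\left(6 - 39346 + \frac{1}{90} \cdot 206\right) - 10156\right) = 15834 \left(\left(6 - 39346 + \frac{103}{45}\right) - 10156\right) = 15834 \left(- \frac{1770197}{45} - 10156\right) = 15834 \left(- \frac{2227217}{45}\right) = - \frac{11755251326}{15}$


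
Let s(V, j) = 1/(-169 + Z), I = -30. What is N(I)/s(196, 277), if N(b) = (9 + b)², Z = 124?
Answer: -19845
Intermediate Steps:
s(V, j) = -1/45 (s(V, j) = 1/(-169 + 124) = 1/(-45) = -1/45)
N(I)/s(196, 277) = (9 - 30)²/(-1/45) = (-21)²*(-45) = 441*(-45) = -19845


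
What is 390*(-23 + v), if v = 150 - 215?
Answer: -34320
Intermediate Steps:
v = -65
390*(-23 + v) = 390*(-23 - 65) = 390*(-88) = -34320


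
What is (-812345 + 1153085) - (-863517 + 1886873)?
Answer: -682616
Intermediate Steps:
(-812345 + 1153085) - (-863517 + 1886873) = 340740 - 1*1023356 = 340740 - 1023356 = -682616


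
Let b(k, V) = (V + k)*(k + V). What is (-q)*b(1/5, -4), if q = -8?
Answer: 2888/25 ≈ 115.52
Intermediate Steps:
b(k, V) = (V + k)**2 (b(k, V) = (V + k)*(V + k) = (V + k)**2)
(-q)*b(1/5, -4) = (-1*(-8))*(-4 + 1/5)**2 = 8*(-4 + 1/5)**2 = 8*(-19/5)**2 = 8*(361/25) = 2888/25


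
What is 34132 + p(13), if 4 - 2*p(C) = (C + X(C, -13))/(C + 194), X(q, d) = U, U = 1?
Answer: 7065731/207 ≈ 34134.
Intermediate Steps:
X(q, d) = 1
p(C) = 2 - (1 + C)/(2*(194 + C)) (p(C) = 2 - (C + 1)/(2*(C + 194)) = 2 - (1 + C)/(2*(194 + C)))
34132 + p(13) = 34132 + (775 + 3*13)/(2*(194 + 13)) = 34132 + (½)*(775 + 39)/207 = 34132 + (½)*(1/207)*814 = 34132 + 407/207 = 7065731/207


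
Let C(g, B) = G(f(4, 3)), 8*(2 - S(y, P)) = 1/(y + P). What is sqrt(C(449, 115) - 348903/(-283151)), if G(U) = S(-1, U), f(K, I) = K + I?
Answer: sqrt(37075810911117)/3397812 ≈ 1.7920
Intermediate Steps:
f(K, I) = I + K
S(y, P) = 2 - 1/(8*(P + y)) (S(y, P) = 2 - 1/(8*(y + P)) = 2 - 1/(8*(P + y)))
G(U) = (-17/8 + 2*U)/(-1 + U) (G(U) = (-1/8 + 2*U + 2*(-1))/(U - 1) = (-1/8 + 2*U - 2)/(-1 + U) = (-17/8 + 2*U)/(-1 + U))
C(g, B) = 95/48 (C(g, B) = (-17 + 16*(3 + 4))/(8*(-1 + (3 + 4))) = (-17 + 16*7)/(8*(-1 + 7)) = (1/8)*(-17 + 112)/6 = (1/8)*(1/6)*95 = 95/48)
sqrt(C(449, 115) - 348903/(-283151)) = sqrt(95/48 - 348903/(-283151)) = sqrt(95/48 - 348903*(-1/283151)) = sqrt(95/48 + 348903/283151) = sqrt(43646689/13591248) = sqrt(37075810911117)/3397812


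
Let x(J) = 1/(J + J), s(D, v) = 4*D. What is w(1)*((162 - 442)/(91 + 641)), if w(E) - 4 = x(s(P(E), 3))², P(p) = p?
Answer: -8995/5856 ≈ -1.5360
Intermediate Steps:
x(J) = 1/(2*J)
w(E) = 4 + 1/(64*E²) (w(E) = 4 + (1/(2*((4*E))))² = 4 + ((1/(4*E))/2)² = 4 + (1/(8*E))² = 4 + 1/(64*E²))
w(1)*((162 - 442)/(91 + 641)) = (4 + (1/64)/1²)*((162 - 442)/(91 + 641)) = (4 + (1/64)*1)*(-280/732) = (4 + 1/64)*(-280*1/732) = (257/64)*(-70/183) = -8995/5856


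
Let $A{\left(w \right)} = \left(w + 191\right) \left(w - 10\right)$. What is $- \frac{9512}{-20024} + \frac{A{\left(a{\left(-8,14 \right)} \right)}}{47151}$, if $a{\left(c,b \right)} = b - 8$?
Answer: $\frac{54090175}{118018953} \approx 0.45832$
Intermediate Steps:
$a{\left(c,b \right)} = -8 + b$ ($a{\left(c,b \right)} = b - 8 = -8 + b$)
$A{\left(w \right)} = \left(-10 + w\right) \left(191 + w\right)$ ($A{\left(w \right)} = \left(191 + w\right) \left(-10 + w\right) = \left(-10 + w\right) \left(191 + w\right)$)
$- \frac{9512}{-20024} + \frac{A{\left(a{\left(-8,14 \right)} \right)}}{47151} = - \frac{9512}{-20024} + \frac{-1910 + \left(-8 + 14\right)^{2} + 181 \left(-8 + 14\right)}{47151} = \left(-9512\right) \left(- \frac{1}{20024}\right) + \left(-1910 + 6^{2} + 181 \cdot 6\right) \frac{1}{47151} = \frac{1189}{2503} + \left(-1910 + 36 + 1086\right) \frac{1}{47151} = \frac{1189}{2503} - \frac{788}{47151} = \frac{54090175}{118018953}$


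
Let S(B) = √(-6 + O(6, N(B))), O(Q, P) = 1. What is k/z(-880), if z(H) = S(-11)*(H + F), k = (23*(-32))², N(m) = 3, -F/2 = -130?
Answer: 135424*I*√5/775 ≈ 390.73*I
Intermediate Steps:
F = 260 (F = -2*(-130) = 260)
S(B) = I*√5 (S(B) = √(-6 + 1) = √(-5) = I*√5)
k = 541696 (k = (-736)² = 541696)
z(H) = I*√5*(260 + H) (z(H) = (I*√5)*(H + 260) = (I*√5)*(260 + H) = I*√5*(260 + H))
k/z(-880) = 541696/((I*√5*(260 - 880))) = 541696/((I*√5*(-620))) = 541696/((-620*I*√5)) = 541696*(I*√5/3100) = 135424*I*√5/775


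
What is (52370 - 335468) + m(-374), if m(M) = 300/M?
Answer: -52939476/187 ≈ -2.8310e+5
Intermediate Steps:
(52370 - 335468) + m(-374) = (52370 - 335468) + 300/(-374) = -283098 + 300*(-1/374) = -283098 - 150/187 = -52939476/187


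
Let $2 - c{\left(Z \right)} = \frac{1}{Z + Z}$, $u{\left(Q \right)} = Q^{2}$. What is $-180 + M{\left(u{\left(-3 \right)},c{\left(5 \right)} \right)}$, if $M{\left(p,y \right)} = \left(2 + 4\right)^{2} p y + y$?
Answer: $\frac{875}{2} \approx 437.5$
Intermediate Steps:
$c{\left(Z \right)} = 2 - \frac{1}{2 Z}$ ($c{\left(Z \right)} = 2 - \frac{1}{Z + Z} = 2 - \frac{1}{2 Z}$)
$M{\left(p,y \right)} = y + 36 p y$ ($M{\left(p,y \right)} = 6^{2} p y + y = 36 p y + y = y + 36 p y$)
$-180 + M{\left(u{\left(-3 \right)},c{\left(5 \right)} \right)} = -180 + \left(2 - \frac{1}{2 \cdot 5}\right) \left(1 + 36 \left(-3\right)^{2}\right) = -180 + \left(2 - \frac{1}{10}\right) \left(1 + 36 \cdot 9\right) = -180 + \left(2 - \frac{1}{10}\right) \left(1 + 324\right) = -180 + \frac{19}{10} \cdot 325 = -180 + \frac{1235}{2} = \frac{875}{2}$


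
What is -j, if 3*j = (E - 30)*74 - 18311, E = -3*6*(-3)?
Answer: 16535/3 ≈ 5511.7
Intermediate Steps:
E = 54 (E = -18*(-3) = 54)
j = -16535/3 (j = ((54 - 30)*74 - 18311)/3 = (24*74 - 18311)/3 = (1776 - 18311)/3 = (⅓)*(-16535) = -16535/3 ≈ -5511.7)
-j = -1*(-16535/3) = 16535/3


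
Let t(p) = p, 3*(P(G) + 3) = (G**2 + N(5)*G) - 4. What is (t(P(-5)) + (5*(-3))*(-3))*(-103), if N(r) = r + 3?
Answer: -11021/3 ≈ -3673.7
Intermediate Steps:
N(r) = 3 + r
P(G) = -13/3 + G**2/3 + 8*G/3 (P(G) = -3 + ((G**2 + (3 + 5)*G) - 4)/3 = -3 + ((G**2 + 8*G) - 4)/3 = -3 + (-4 + G**2 + 8*G)/3 = -3 + (-4/3 + G**2/3 + 8*G/3) = -13/3 + G**2/3 + 8*G/3)
(t(P(-5)) + (5*(-3))*(-3))*(-103) = ((-13/3 + (1/3)*(-5)**2 + (8/3)*(-5)) + (5*(-3))*(-3))*(-103) = ((-13/3 + (1/3)*25 - 40/3) - 15*(-3))*(-103) = ((-13/3 + 25/3 - 40/3) + 45)*(-103) = (-28/3 + 45)*(-103) = (107/3)*(-103) = -11021/3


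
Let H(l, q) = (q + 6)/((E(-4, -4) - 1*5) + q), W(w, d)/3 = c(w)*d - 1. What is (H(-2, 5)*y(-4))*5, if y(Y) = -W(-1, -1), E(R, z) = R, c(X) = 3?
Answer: -165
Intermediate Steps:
W(w, d) = -3 + 9*d (W(w, d) = 3*(3*d - 1) = 3*(-1 + 3*d) = -3 + 9*d)
y(Y) = 12 (y(Y) = -(-3 + 9*(-1)) = -(-3 - 9) = -1*(-12) = 12)
H(l, q) = (6 + q)/(-9 + q) (H(l, q) = (q + 6)/((-4 - 1*5) + q) = (6 + q)/((-4 - 5) + q) = (6 + q)/(-9 + q))
(H(-2, 5)*y(-4))*5 = (((6 + 5)/(-9 + 5))*12)*5 = ((11/(-4))*12)*5 = (-1/4*11*12)*5 = -11/4*12*5 = -33*5 = -165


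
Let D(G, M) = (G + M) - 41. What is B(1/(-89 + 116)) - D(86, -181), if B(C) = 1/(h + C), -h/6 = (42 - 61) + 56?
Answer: 815021/5993 ≈ 136.00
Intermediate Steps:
h = -222 (h = -6*((42 - 61) + 56) = -6*(-19 + 56) = -6*37 = -222)
B(C) = 1/(-222 + C)
D(G, M) = -41 + G + M
B(1/(-89 + 116)) - D(86, -181) = 1/(-222 + 1/(-89 + 116)) - (-41 + 86 - 181) = 1/(-222 + 1/27) - 1*(-136) = 1/(-222 + 1/27) + 136 = 1/(-5993/27) + 136 = -27/5993 + 136 = 815021/5993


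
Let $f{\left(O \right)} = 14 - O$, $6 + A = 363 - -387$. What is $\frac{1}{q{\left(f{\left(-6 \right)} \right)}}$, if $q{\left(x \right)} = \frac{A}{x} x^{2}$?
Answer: $\frac{1}{14880} \approx 6.7204 \cdot 10^{-5}$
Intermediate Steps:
$A = 744$ ($A = -6 + \left(363 - -387\right) = -6 + \left(363 + 387\right) = -6 + 750 = 744$)
$q{\left(x \right)} = 744 x$ ($q{\left(x \right)} = \frac{744}{x} x^{2} = 744 x$)
$\frac{1}{q{\left(f{\left(-6 \right)} \right)}} = \frac{1}{744 \left(14 - -6\right)} = \frac{1}{744 \left(14 + 6\right)} = \frac{1}{744 \cdot 20} = \frac{1}{14880}$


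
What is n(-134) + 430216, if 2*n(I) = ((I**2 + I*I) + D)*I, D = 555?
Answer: -2013073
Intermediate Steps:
n(I) = I*(555 + 2*I**2)/2 (n(I) = (((I**2 + I*I) + 555)*I)/2 = (((I**2 + I**2) + 555)*I)/2 = ((2*I**2 + 555)*I)/2 = ((555 + 2*I**2)*I)/2 = (I*(555 + 2*I**2))/2 = I*(555 + 2*I**2)/2)
n(-134) + 430216 = -134*(555/2 + (-134)**2) + 430216 = -134*(555/2 + 17956) + 430216 = -134*36467/2 + 430216 = -2443289 + 430216 = -2013073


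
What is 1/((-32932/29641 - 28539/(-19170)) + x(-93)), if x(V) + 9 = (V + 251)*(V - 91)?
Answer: -21045110/612004895093 ≈ -3.4387e-5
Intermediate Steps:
x(V) = -9 + (-91 + V)*(251 + V) (x(V) = -9 + (V + 251)*(V - 91) = -9 + (251 + V)*(-91 + V) = -9 + (-91 + V)*(251 + V))
1/((-32932/29641 - 28539/(-19170)) + x(-93)) = 1/((-32932/29641 - 28539/(-19170)) + (-22850 + (-93)² + 160*(-93))) = 1/((-32932*1/29641 - 28539*(-1/19170)) + (-22850 + 8649 - 14880)) = 1/((-32932/29641 + 1057/710) - 29081) = 1/(7948817/21045110 - 29081) = 1/(-612004895093/21045110) = -21045110/612004895093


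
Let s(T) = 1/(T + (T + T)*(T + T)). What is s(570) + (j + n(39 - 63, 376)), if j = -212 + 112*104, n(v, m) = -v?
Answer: 14899948201/1300170 ≈ 11460.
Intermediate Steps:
j = 11436 (j = -212 + 11648 = 11436)
s(T) = 1/(T + 4*T**2) (s(T) = 1/(T + (2*T)*(2*T)) = 1/(T + 4*T**2))
s(570) + (j + n(39 - 63, 376)) = 1/(570*(1 + 4*570)) + (11436 - (39 - 63)) = 1/(570*(1 + 2280)) + (11436 - 1*(-24)) = (1/570)/2281 + (11436 + 24) = (1/570)*(1/2281) + 11460 = 1/1300170 + 11460 = 14899948201/1300170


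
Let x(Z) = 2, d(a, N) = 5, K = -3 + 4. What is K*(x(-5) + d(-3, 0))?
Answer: 7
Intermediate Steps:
K = 1
K*(x(-5) + d(-3, 0)) = 1*(2 + 5) = 1*7 = 7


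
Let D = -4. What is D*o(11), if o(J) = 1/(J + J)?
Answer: -2/11 ≈ -0.18182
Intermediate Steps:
o(J) = 1/(2*J)
D*o(11) = -2/11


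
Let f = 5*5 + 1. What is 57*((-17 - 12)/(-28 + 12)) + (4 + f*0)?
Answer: 1717/16 ≈ 107.31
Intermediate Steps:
f = 26 (f = 25 + 1 = 26)
57*((-17 - 12)/(-28 + 12)) + (4 + f*0) = 57*((-17 - 12)/(-28 + 12)) + (4 + 26*0) = 57*(-29/(-16)) + (4 + 0) = 57*(-29*(-1/16)) + 4 = 57*(29/16) + 4 = 1653/16 + 4 = 1717/16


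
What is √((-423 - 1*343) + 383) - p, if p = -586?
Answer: 586 + I*√383 ≈ 586.0 + 19.57*I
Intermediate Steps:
√((-423 - 1*343) + 383) - p = √((-423 - 1*343) + 383) - 1*(-586) = √((-423 - 343) + 383) + 586 = √(-766 + 383) + 586 = √(-383) + 586 = I*√383 + 586 = 586 + I*√383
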